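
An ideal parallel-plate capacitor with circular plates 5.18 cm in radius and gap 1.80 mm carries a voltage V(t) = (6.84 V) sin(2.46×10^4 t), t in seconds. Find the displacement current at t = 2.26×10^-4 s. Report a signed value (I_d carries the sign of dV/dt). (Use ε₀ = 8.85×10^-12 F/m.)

dV/dt = (6.84)(2.46×10^4)·cos(5.5596) = 1.261×10^5 V/s.
I_d = C dV/dt with C = ε₀A/d = (8.85×10^-12)(8.430×10^-3)/(1.80×10^-3) = 4.145×10^-11 F, so I_d = (4.145×10^-11)(1.261×10^5) = 5.23×10^-6 A.

5.23×10^-6 A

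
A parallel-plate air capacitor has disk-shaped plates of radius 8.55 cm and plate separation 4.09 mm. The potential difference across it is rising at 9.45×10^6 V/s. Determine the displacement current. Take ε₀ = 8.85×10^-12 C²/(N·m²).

The field between the plates is E = V/d, so dE/dt = (9.45×10^6)/(4.09×10^-3 m) = 2.311×10^9 V/(m·s).
I_d = ε₀ A (dE/dt) = (8.85×10^-12)(0.02297)(2.311×10^9) = 4.70×10^-4 A.

4.70×10^-4 A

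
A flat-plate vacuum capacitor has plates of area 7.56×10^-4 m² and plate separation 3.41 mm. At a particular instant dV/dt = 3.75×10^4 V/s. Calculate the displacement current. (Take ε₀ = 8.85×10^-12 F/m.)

E = V/d so dE/dt = (dV/dt)/d = 1.100×10^7 V/(m·s), and I_d = ε₀ A dE/dt = (8.85×10^-12)(7.56×10^-4)(1.100×10^7) = 7.36×10^-8 A.

7.36×10^-8 A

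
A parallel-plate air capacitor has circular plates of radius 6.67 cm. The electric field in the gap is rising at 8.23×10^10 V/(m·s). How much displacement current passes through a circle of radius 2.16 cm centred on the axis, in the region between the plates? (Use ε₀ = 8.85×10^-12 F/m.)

1.07×10^-3 A

Total displacement current: I_d = ε₀(πR²)(dE/dt) = (8.85×10^-12)(0.01398)(8.23×10^10) = 0.01018 A.
Through an area πr² the displacement current is I_d·(πr²/πR²) = I_d (r/R)² = 1.07×10^-3 A.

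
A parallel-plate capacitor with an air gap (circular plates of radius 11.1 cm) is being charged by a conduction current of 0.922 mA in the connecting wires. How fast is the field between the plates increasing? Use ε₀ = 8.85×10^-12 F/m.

By continuity, I_d in the gap equals the 0.922 mA flowing in the wire.
Inverting I_d = ε₀ A dE/dt gives dE/dt = 9.22×10^-4 / (8.85×10^-12 · 0.03871) = 2.69×10^9 V/(m·s).

2.69×10^9 V/(m·s)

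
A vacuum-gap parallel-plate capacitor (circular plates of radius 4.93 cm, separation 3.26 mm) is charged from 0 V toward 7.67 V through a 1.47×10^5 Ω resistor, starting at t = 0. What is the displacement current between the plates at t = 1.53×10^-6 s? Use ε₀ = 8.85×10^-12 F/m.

C = ε₀A/d = (8.85×10^-12)(7.636×10^-3)/(3.26×10^-3) = 2.073×10^-11 F and τ = RC = 3.047×10^-6 s. I_d in the gap equals the RC charging current.
I_d(t) = (V₀/R) e^(−t/τ) = 5.218×10^-5 · e^(−0.5021) = 3.16×10^-5 A.

3.16×10^-5 A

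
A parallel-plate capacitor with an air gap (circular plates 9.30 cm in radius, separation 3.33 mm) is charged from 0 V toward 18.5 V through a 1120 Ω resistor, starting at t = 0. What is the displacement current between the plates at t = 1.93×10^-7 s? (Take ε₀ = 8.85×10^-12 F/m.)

With C = ε₀A/d = (8.85×10^-12)(0.02717)/(3.33×10^-3) = 7.221×10^-11 F, the time constant is τ = RC = 8.088×10^-8 s, so t/τ = 2.386 and e^(−t/τ) = 0.09200.
I_d = I_cond = (V₀/R) e^(−t/τ) = (0.01652)(0.09200) = 1.52×10^-3 A.

1.52×10^-3 A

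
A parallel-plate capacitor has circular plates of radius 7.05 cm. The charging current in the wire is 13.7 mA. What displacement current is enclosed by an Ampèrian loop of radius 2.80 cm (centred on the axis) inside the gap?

2.16×10^-3 A

No conduction current crosses the gap, so I_d there equals the 0.0137 A in the leads.
The field is uniform, so I_d,enc = I_d (r/R)² = (0.0137)(2.80/7.05)² = 2.16×10^-3 A.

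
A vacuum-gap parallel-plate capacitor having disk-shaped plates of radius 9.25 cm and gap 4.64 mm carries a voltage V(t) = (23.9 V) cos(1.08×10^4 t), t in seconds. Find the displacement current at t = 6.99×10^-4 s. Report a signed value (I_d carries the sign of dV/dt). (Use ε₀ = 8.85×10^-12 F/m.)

-1.26×10^-5 A

C = ε₀A/d = (8.85×10^-12)(0.02688)/(4.64×10^-3) = 5.127×10^-11 F. dV/dt = V₀ω·−sin(ωt); at ωt = 7.5492 rad this factor is -0.9539.
I_d = C dV/dt = (5.127×10^-11)(23.9)(1.08×10^4)(-0.9539) = -1.26×10^-5 A.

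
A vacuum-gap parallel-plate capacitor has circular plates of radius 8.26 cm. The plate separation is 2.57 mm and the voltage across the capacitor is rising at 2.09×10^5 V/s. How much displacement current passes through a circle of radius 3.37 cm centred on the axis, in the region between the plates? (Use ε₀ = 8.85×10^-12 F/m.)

With E = V/d, dE/dt = 8.132×10^7 V/(m·s) and πR² = 0.02143 m², giving I_d = ε₀ πR² dE/dt = 1.542×10^-5 A.
Through an area πr² the displacement current is I_d·(πr²/πR²) = I_d (r/R)² = 2.57×10^-6 A.

2.57×10^-6 A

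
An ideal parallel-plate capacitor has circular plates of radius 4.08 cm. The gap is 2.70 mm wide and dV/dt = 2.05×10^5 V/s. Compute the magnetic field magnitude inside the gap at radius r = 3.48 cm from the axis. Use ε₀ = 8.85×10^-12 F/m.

1.47×10^-11 T

dE/dt = (dV/dt)/d = 7.593×10^7 V/(m·s); I_d = ε₀(πR²)(dE/dt) = (8.85×10^-12)(5.230×10^-3)(7.593×10^7) = 3.514×10^-6 A.
For r < R the Ampère–Maxwell law gives B(2πr) = μ₀ I_d (r²/R²), so B = μ₀ I_d r/(2πR²) = (4π×10^-7)(3.514×10^-6)(0.0348)/(2π·0.0408²) = 1.47×10^-11 T.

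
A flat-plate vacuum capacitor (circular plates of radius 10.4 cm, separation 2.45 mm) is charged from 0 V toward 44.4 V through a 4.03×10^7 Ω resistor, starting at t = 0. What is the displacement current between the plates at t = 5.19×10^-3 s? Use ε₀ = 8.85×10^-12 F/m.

With C = ε₀A/d = (8.85×10^-12)(0.03398)/(2.45×10^-3) = 1.227×10^-10 F, the time constant is τ = RC = 4.945×10^-3 s, so t/τ = 1.050 and e^(−t/τ) = 0.3499.
I_d = I_cond = (V₀/R) e^(−t/τ) = (1.102×10^-6)(0.3499) = 3.86×10^-7 A.

3.86×10^-7 A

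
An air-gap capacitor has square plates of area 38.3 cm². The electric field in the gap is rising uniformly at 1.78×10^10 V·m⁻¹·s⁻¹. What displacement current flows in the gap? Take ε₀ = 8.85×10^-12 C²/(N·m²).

The displacement current is ε₀ times dΦ_E/dt = ε₀ A dE/dt = (8.85×10^-12)(3.83×10^-3)(1.78×10^10) = 6.03×10^-4 A.

6.03×10^-4 A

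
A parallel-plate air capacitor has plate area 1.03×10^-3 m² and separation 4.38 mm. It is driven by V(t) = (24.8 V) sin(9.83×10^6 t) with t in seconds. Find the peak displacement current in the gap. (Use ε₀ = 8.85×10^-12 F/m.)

(dE/dt)_max = V₀ω/d = 5.566×10^10 V/(m·s); ω = 9.83×10^6 rad/s.
I_d,max = ε₀ A (dE/dt)_max = (8.85×10^-12)(1.03×10^-3)(5.566×10^10) = 5.07×10^-4 A.

5.07×10^-4 A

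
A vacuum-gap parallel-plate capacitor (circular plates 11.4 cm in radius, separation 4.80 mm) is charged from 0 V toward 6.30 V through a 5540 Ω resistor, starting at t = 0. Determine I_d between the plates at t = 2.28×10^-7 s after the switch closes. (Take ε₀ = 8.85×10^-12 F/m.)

6.58×10^-4 A

C = ε₀A/d = (8.85×10^-12)(0.04083)/(4.80×10^-3) = 7.528×10^-11 F, so τ = RC = 4.171×10^-7 s.
The conduction current is I(t) = (V₀/R) e^(−t/τ), and the displacement current between the plates equals it.
t/τ = 0.5466; I_d = (6.30/5540) · e^(−0.5466) = (1.137×10^-3)(0.5789) = 6.58×10^-4 A.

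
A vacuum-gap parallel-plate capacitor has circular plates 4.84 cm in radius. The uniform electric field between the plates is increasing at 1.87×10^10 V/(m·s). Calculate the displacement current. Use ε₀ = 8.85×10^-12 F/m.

1.22×10^-3 A

I_d = ε₀ A (dE/dt) = (8.85×10^-12)(7.359×10^-3 m²)(1.87×10^10) = 1.22×10^-3 A.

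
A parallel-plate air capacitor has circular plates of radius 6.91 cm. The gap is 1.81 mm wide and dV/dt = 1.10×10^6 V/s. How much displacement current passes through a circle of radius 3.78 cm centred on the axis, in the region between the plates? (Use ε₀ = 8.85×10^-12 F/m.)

I_d = C dV/dt with C = ε₀πR²/d = 7.334×10^-11 F, so I_d = (7.334×10^-11)(1.10×10^6) = 8.067×10^-5 A.
Through an area πr² the displacement current is I_d·(πr²/πR²) = I_d (r/R)² = 2.41×10^-5 A.

2.41×10^-5 A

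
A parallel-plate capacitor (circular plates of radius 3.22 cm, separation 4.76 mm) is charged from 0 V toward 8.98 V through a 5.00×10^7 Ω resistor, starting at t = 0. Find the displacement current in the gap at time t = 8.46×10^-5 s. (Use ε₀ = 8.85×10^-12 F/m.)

C = ε₀A/d = (8.85×10^-12)(3.257×10^-3)/(4.76×10^-3) = 6.056×10^-12 F and τ = RC = 3.028×10^-4 s. I_d in the gap equals the RC charging current.
I_d(t) = (V₀/R) e^(−t/τ) = 1.796×10^-7 · e^(−0.2794) = 1.36×10^-7 A.

1.36×10^-7 A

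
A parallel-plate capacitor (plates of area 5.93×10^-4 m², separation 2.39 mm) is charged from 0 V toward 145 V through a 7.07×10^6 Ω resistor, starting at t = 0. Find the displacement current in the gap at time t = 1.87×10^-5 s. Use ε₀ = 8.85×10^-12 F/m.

C = ε₀A/d = (8.85×10^-12)(5.93×10^-4)/(2.39×10^-3) = 2.196×10^-12 F, so τ = RC = 1.553×10^-5 s.
The conduction current is I(t) = (V₀/R) e^(−t/τ), and the displacement current between the plates equals it.
t/τ = 1.204; I_d = (145/7.07×10^6) · e^(−1.204) = (2.051×10^-5)(0.3000) = 6.15×10^-6 A.

6.15×10^-6 A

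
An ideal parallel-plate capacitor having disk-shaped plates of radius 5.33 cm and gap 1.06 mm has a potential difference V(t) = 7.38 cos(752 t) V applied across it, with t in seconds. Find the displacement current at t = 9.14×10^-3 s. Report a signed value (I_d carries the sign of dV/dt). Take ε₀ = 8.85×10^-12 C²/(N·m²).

C = ε₀A/d = (8.85×10^-12)(8.925×10^-3)/(1.06×10^-3) = 7.452×10^-11 F. dV/dt = V₀ω·−sin(ωt); at ωt = 6.87328 rad this factor is -0.5564.
I_d = C dV/dt = (7.452×10^-11)(7.38)(752)(-0.5564) = -2.30×10^-7 A.

-2.30×10^-7 A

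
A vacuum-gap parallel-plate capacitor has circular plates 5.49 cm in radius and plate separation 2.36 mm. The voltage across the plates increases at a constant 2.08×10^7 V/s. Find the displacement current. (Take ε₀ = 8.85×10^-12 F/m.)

7.39×10^-4 A

E = V/d so dE/dt = (dV/dt)/d = 8.814×10^9 V/(m·s), and I_d = ε₀ A dE/dt = (8.85×10^-12)(9.469×10^-3)(8.814×10^9) = 7.39×10^-4 A.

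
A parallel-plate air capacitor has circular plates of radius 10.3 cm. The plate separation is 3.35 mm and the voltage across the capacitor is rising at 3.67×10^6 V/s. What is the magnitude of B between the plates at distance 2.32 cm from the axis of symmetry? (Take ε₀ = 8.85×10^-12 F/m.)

With E = V/d, dE/dt = 1.096×10^9 V/(m·s) and πR² = 0.03333 m², giving I_d = ε₀ πR² dE/dt = 3.233×10^-4 A.
An Ampèrian loop of radius r encloses a fraction (r/R)² of I_d. Then B·2πr = μ₀ I_d (r/R)², giving B = μ₀ I_d r/(2πR²) = 1.41×10^-10 T.

1.41×10^-10 T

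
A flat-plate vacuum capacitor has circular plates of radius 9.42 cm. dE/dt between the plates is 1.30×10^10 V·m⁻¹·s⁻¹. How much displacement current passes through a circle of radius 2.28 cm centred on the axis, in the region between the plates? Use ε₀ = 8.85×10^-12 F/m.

Total displacement current: I_d = ε₀(πR²)(dE/dt) = (8.85×10^-12)(0.02788)(1.30×10^10) = 3.208×10^-3 A.
Since J_d is uniform, the enclosed fraction is (r/R)² = 0.05858, giving I_d,enc = 1.88×10^-4 A.

1.88×10^-4 A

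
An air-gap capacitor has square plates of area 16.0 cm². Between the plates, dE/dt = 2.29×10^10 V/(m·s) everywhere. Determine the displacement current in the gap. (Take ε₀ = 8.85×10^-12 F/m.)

I_d = ε₀ A (dE/dt) = (8.85×10^-12)(1.60×10^-3 m²)(2.29×10^10) = 3.24×10^-4 A.

3.24×10^-4 A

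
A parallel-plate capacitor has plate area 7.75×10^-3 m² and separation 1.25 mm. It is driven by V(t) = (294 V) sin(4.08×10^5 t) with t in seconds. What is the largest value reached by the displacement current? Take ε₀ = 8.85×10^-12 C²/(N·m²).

6.58×10^-3 A

C = ε₀A/d = (8.85×10^-12)(7.75×10^-3)/(1.25×10^-3) = 5.487×10^-11 F; ω = 4.08×10^5 rad/s.
I_d = C dV/dt, so |I_d|_max = C V₀ ω = (5.487×10^-11)(294)(4.08×10^5) = 6.58×10^-3 A.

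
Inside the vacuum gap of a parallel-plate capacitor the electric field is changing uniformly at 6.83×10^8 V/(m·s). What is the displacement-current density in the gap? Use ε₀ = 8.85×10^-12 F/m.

6.04×10^-3 A/m²

The displacement-current density is ε₀ ∂E/∂t = (8.85×10^-12)(6.83×10^8) = 6.04×10^-3 A/m².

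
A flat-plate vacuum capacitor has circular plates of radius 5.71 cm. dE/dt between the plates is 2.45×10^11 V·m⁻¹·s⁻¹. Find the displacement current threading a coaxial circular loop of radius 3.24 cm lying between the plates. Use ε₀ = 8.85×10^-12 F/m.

7.15×10^-3 A

Total displacement current: I_d = ε₀(πR²)(dE/dt) = (8.85×10^-12)(0.01024)(2.45×10^11) = 0.02220 A.
Since J_d is uniform, the enclosed fraction is (r/R)² = 0.3220, giving I_d,enc = 7.15×10^-3 A.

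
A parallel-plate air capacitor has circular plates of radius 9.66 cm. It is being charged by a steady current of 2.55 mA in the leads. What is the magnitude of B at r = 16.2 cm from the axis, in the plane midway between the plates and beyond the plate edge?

3.15×10^-9 T

No conduction current crosses the gap, so I_d there equals the 2.55×10^-3 A in the leads.
With r > R the enclosed displacement current is the full I_d; B = μ₀ I_d / (2πr) = 3.15×10^-9 T.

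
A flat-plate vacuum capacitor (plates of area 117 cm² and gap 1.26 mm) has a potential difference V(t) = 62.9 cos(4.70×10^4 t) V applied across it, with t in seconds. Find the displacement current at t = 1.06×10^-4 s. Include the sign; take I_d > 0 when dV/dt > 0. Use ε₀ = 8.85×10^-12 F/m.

2.34×10^-4 A

C = ε₀A/d = (8.85×10^-12)(0.0117)/(1.26×10^-3) = 8.218×10^-11 F. dV/dt = V₀ω·−sin(ωt); at ωt = 4.982 rad this factor is 0.9639.
I_d = C dV/dt = (8.218×10^-11)(62.9)(4.70×10^4)(0.9639) = 2.34×10^-4 A.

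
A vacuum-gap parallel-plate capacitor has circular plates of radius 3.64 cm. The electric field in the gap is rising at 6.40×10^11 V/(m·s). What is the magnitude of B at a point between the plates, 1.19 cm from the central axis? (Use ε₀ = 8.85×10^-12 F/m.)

4.23×10^-8 T

I_d = ε₀ dΦ_E/dt = ε₀ πR² (dE/dt) = (8.85×10^-12)(4.162×10^-3)(6.40×10^11) = 0.02357 A through the full plate area.
∮B·dl = μ₀ I_d,enc with I_d,enc = I_d r²/R² = 2.519×10^-3 A; so B = μ₀ I_d,enc/(2πr) = 4.23×10^-8 T.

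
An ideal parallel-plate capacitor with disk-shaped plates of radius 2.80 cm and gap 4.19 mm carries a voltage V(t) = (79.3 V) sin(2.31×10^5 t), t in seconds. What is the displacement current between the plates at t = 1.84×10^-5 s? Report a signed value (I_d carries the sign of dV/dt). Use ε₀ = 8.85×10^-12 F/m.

dV/dt = (79.3)(2.31×10^5)·cos(4.2504) = -8.165×10^6 V/s.
I_d = C dV/dt with C = ε₀A/d = (8.85×10^-12)(2.463×10^-3)/(4.19×10^-3) = 5.202×10^-12 F, so I_d = (5.202×10^-12)(-8.165×10^6) = -4.25×10^-5 A.

-4.25×10^-5 A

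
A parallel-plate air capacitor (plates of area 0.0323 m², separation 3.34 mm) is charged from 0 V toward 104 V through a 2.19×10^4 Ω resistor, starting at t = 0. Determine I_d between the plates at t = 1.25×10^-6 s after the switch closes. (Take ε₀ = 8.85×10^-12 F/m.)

With C = ε₀A/d = (8.85×10^-12)(0.0323)/(3.34×10^-3) = 8.559×10^-11 F, the time constant is τ = RC = 1.874×10^-6 s, so t/τ = 0.6670 and e^(−t/τ) = 0.5132.
I_d = I_cond = (V₀/R) e^(−t/τ) = (4.749×10^-3)(0.5132) = 2.44×10^-3 A.

2.44×10^-3 A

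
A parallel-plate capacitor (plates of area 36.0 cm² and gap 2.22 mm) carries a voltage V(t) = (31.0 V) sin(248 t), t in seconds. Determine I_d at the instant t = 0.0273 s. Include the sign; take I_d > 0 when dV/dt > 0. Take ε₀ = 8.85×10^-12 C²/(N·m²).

9.75×10^-8 A

dV/dt = (31.0)(248)·cos(6.7704) = 6793 V/s.
I_d = C dV/dt with C = ε₀A/d = (8.85×10^-12)(3.60×10^-3)/(2.22×10^-3) = 1.435×10^-11 F, so I_d = (1.435×10^-11)(6793) = 9.75×10^-8 A.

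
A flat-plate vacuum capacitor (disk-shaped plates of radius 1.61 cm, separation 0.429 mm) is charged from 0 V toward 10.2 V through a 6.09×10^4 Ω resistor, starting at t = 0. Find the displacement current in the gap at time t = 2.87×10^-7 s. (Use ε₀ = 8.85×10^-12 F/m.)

C = ε₀A/d = (8.85×10^-12)(8.143×10^-4)/(4.29×10^-4) = 1.680×10^-11 F, so τ = RC = 1.023×10^-6 s.
The conduction current is I(t) = (V₀/R) e^(−t/τ), and the displacement current between the plates equals it.
t/τ = 0.2805; I_d = (10.2/6.09×10^4) · e^(−0.2805) = (1.675×10^-4)(0.7554) = 1.27×10^-4 A.

1.27×10^-4 A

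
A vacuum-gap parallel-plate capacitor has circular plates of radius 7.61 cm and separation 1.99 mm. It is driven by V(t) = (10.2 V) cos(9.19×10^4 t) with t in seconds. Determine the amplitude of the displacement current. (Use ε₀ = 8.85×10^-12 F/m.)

C = ε₀A/d = (8.85×10^-12)(0.01819)/(1.99×10^-3) = 8.090×10^-11 F; ω = 9.19×10^4 rad/s.
I_d = C dV/dt, so |I_d|_max = C V₀ ω = (8.090×10^-11)(10.2)(9.19×10^4) = 7.58×10^-5 A.

7.58×10^-5 A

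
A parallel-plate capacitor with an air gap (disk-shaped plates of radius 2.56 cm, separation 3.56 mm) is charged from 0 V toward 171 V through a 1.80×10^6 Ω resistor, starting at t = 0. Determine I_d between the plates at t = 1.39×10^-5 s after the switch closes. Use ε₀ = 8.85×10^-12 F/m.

C = ε₀A/d = (8.85×10^-12)(2.059×10^-3)/(3.56×10^-3) = 5.119×10^-12 F, so τ = RC = 9.214×10^-6 s.
The conduction current is I(t) = (V₀/R) e^(−t/τ), and the displacement current between the plates equals it.
t/τ = 1.509; I_d = (171/1.80×10^6) · e^(−1.509) = (9.500×10^-5)(0.2211) = 2.10×10^-5 A.

2.10×10^-5 A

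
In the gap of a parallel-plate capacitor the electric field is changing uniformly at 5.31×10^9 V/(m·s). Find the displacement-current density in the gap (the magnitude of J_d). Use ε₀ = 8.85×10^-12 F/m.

0.0470 A/m²

J_d = ε₀ dE/dt = (8.85×10^-12)(5.31×10^9) = 0.0470 A/m².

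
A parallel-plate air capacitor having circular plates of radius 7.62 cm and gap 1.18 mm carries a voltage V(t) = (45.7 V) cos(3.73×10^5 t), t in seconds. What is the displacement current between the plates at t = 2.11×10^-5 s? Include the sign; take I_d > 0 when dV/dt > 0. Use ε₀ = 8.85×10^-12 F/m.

-2.33×10^-3 A

dV/dt = (45.7)(3.73×10^5)·−sin(7.8703) = -1.704×10^7 V/s.
I_d = C dV/dt with C = ε₀A/d = (8.85×10^-12)(0.01824)/(1.18×10^-3) = 1.368×10^-10 F, so I_d = (1.368×10^-10)(-1.704×10^7) = -2.33×10^-3 A.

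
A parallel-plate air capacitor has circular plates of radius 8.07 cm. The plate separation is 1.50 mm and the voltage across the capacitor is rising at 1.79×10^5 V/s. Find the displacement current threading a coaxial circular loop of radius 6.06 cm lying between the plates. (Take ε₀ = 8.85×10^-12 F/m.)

dE/dt = (dV/dt)/d = 1.193×10^8 V/(m·s); I_d = ε₀(πR²)(dE/dt) = (8.85×10^-12)(0.02046)(1.193×10^8) = 2.160×10^-5 A.
Through an area πr² the displacement current is I_d·(πr²/πR²) = I_d (r/R)² = 1.22×10^-5 A.

1.22×10^-5 A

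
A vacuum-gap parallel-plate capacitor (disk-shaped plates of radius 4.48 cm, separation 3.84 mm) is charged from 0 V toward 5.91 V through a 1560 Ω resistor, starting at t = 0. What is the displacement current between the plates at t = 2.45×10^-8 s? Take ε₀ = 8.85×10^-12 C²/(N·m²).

1.29×10^-3 A

C = ε₀A/d = (8.85×10^-12)(6.305×10^-3)/(3.84×10^-3) = 1.453×10^-11 F and τ = RC = 2.267×10^-8 s. I_d in the gap equals the RC charging current.
I_d(t) = (V₀/R) e^(−t/τ) = 3.788×10^-3 · e^(−1.081) = 1.29×10^-3 A.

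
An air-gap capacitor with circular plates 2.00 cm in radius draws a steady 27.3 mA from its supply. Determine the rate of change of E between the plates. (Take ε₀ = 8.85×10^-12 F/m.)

2.45×10^12 V/(m·s)

The displacement current between the plates equals the conduction current, I_d = 27.3 mA.
Then dE/dt = I_d/(ε₀A) = 2.45×10^12 V/(m·s).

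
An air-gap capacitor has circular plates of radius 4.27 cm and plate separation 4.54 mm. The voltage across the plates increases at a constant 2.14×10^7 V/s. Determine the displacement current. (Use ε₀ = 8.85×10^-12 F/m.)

C = ε₀A/d = (8.85×10^-12)(5.728×10^-3)/(4.54×10^-3) = 1.117×10^-11 F.
I_d = C dV/dt = (1.117×10^-11)(2.14×10^7) = 2.39×10^-4 A.

2.39×10^-4 A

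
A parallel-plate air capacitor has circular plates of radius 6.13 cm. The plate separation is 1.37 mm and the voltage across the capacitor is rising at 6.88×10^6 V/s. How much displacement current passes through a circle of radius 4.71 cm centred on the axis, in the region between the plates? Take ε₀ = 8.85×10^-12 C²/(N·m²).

3.10×10^-4 A

dE/dt = (dV/dt)/d = 5.022×10^9 V/(m·s); I_d = ε₀(πR²)(dE/dt) = (8.85×10^-12)(0.01181)(5.022×10^9) = 5.249×10^-4 A.
Through an area πr² the displacement current is I_d·(πr²/πR²) = I_d (r/R)² = 3.10×10^-4 A.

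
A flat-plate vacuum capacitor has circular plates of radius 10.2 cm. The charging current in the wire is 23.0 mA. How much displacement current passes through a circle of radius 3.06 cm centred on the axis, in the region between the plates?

2.07×10^-3 A

Between the plates the displacement current equals the wire current: I_d = 23.0 mA = 0.0230 A.
The field is uniform, so I_d,enc = I_d (r/R)² = (0.0230)(3.06/10.2)² = 2.07×10^-3 A.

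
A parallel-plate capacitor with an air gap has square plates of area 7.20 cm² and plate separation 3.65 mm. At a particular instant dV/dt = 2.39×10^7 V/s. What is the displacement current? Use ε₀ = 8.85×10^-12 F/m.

E = V/d so dE/dt = (dV/dt)/d = 6.548×10^9 V/(m·s), and I_d = ε₀ A dE/dt = (8.85×10^-12)(7.20×10^-4)(6.548×10^9) = 4.17×10^-5 A.

4.17×10^-5 A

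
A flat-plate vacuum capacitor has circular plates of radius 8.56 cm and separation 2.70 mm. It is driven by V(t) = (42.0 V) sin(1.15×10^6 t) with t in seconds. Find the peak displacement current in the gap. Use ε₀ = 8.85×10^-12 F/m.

(dE/dt)_max = V₀ω/d = 1.789×10^10 V/(m·s); ω = 1.15×10^6 rad/s.
I_d,max = ε₀ A (dE/dt)_max = (8.85×10^-12)(0.02302)(1.789×10^10) = 3.64×10^-3 A.

3.64×10^-3 A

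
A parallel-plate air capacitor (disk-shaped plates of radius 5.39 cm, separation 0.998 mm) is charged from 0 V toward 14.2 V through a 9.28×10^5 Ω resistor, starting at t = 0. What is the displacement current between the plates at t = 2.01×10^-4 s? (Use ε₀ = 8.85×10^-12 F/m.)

C = ε₀A/d = (8.85×10^-12)(9.127×10^-3)/(9.98×10^-4) = 8.094×10^-11 F, so τ = RC = 7.511×10^-5 s.
The conduction current is I(t) = (V₀/R) e^(−t/τ), and the displacement current between the plates equals it.
t/τ = 2.676; I_d = (14.2/9.28×10^5) · e^(−2.676) = (1.530×10^-5)(0.06884) = 1.05×10^-6 A.

1.05×10^-6 A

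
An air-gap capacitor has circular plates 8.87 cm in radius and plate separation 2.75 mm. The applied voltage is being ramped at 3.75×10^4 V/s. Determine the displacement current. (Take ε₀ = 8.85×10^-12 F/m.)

The field between the plates is E = V/d, so dE/dt = (3.75×10^4)/(2.75×10^-3 m) = 1.364×10^7 V/(m·s).
I_d = ε₀ A (dE/dt) = (8.85×10^-12)(0.02472)(1.364×10^7) = 2.98×10^-6 A.

2.98×10^-6 A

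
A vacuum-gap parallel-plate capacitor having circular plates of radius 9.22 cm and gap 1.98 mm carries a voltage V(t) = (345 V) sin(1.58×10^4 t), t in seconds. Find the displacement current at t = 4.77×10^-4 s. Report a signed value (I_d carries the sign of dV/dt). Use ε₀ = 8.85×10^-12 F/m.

dE/dt = (V₀ω/d)·cos(ωt) with ωt = 7.5366 rad: (345)(1.58×10^4)(0.3121)/(1.98×10^-3) = 8.592×10^8 V/(m·s).
I_d = ε₀ A dE/dt = (8.85×10^-12)(0.02671)(8.592×10^8) = 2.03×10^-4 A.

2.03×10^-4 A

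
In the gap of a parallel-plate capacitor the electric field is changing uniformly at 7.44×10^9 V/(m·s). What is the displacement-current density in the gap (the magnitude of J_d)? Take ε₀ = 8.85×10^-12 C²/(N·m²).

J_d = ε₀ dE/dt = (8.85×10^-12)(7.44×10^9) = 0.0658 A/m².

0.0658 A/m²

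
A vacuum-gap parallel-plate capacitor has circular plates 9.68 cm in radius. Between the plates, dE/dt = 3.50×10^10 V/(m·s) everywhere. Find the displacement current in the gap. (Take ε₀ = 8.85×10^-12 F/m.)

I_d = ε₀ A (dE/dt) = (8.85×10^-12)(0.02944 m²)(3.50×10^10) = 9.12×10^-3 A.

9.12×10^-3 A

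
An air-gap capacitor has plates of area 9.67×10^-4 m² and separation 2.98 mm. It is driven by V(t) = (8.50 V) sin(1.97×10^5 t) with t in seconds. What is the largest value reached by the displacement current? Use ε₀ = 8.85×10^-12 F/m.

4.81×10^-6 A

(dE/dt)_max = V₀ω/d = 5.619×10^8 V/(m·s); ω = 1.97×10^5 rad/s.
I_d,max = ε₀ A (dE/dt)_max = (8.85×10^-12)(9.67×10^-4)(5.619×10^8) = 4.81×10^-6 A.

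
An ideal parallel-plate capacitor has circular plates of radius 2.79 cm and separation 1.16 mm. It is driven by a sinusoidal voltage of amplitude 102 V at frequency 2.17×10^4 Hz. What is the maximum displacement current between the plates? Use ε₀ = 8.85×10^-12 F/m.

2.59×10^-4 A

The displacement current equals the conduction current C dV/dt, which peaks at C V₀ ω.
With C = ε₀A/d = (8.85×10^-12)(2.445×10^-3)/(1.16×10^-3) = 1.865×10^-11 F and ω = 2πf = 1.363×10^5 rad/s, I_d,max = (1.865×10^-11)(102)(1.363×10^5) = 2.59×10^-4 A.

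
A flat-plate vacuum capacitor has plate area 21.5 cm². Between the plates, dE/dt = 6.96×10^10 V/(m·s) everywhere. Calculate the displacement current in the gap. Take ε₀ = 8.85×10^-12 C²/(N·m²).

1.32×10^-3 A

I_d = ε₀ A (dE/dt) = (8.85×10^-12)(2.15×10^-3 m²)(6.96×10^10) = 1.32×10^-3 A.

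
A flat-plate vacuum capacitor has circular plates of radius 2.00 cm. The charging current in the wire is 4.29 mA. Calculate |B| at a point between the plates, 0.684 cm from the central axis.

1.47×10^-8 T

Between the plates the displacement current equals the wire current: I_d = 4.29 mA = 4.29×10^-3 A.
An Ampèrian loop of radius r encloses a fraction (r/R)² of I_d. Then B·2πr = μ₀ I_d (r/R)², giving B = μ₀ I_d r/(2πR²) = 1.47×10^-8 T.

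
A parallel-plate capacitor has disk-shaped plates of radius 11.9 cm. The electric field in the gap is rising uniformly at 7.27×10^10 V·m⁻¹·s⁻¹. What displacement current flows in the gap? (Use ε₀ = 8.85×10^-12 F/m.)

0.0286 A

With a uniform field, Φ_E = EA, so I_d = ε₀ A dE/dt = 0.0286 A.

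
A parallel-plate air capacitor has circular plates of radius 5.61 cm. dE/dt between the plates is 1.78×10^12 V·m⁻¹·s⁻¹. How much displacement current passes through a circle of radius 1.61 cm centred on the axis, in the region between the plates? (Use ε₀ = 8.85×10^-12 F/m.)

0.0128 A

Through the whole plate area (πR² = 9.887×10^-3 m²), I_d = ε₀ πR² dE/dt = 0.1557 A.
Through an area πr² the displacement current is I_d·(πr²/πR²) = I_d (r/R)² = 0.0128 A.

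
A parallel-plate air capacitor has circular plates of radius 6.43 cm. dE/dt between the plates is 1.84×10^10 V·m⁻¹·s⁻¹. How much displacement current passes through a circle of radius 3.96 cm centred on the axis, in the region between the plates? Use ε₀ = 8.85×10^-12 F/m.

Through the whole plate area (πR² = 0.01299 m²), I_d = ε₀ πR² dE/dt = 2.115×10^-3 A.
The field is uniform, so I_d,enc = I_d (r/R)² = (2.115×10^-3)(3.96/6.43)² = 8.02×10^-4 A.

8.02×10^-4 A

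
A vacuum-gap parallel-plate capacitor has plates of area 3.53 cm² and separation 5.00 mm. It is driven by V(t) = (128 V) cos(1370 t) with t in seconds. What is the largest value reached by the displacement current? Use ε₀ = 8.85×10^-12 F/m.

The displacement current equals the conduction current C dV/dt, which peaks at C V₀ ω.
With C = ε₀A/d = (8.85×10^-12)(3.53×10^-4)/(5.00×10^-3) = 6.248×10^-13 F and ω = 1370 rad/s, I_d,max = (6.248×10^-13)(128)(1370) = 1.10×10^-7 A.

1.10×10^-7 A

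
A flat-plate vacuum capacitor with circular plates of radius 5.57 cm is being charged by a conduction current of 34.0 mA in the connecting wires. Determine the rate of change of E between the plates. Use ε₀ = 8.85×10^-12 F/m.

3.94×10^11 V/(m·s)

The displacement current between the plates equals the conduction current, I_d = 34.0 mA.
Since I_d = ε₀ A dE/dt, dE/dt = I_d/(ε₀A) = (0.0340)/((8.85×10^-12)(9.747×10^-3)) = 3.94×10^11 V/(m·s).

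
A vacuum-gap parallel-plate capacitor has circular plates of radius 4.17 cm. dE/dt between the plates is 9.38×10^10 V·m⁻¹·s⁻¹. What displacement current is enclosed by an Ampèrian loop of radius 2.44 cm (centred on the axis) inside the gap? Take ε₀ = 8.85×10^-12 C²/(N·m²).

1.55×10^-3 A

Total displacement current: I_d = ε₀(πR²)(dE/dt) = (8.85×10^-12)(5.463×10^-3)(9.38×10^10) = 4.535×10^-3 A.
Since J_d is uniform, the enclosed fraction is (r/R)² = 0.3424, giving I_d,enc = 1.55×10^-3 A.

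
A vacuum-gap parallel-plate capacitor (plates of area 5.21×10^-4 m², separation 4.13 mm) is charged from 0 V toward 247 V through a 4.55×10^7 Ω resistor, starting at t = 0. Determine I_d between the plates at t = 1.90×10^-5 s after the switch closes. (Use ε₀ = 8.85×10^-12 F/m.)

C = ε₀A/d = (8.85×10^-12)(5.21×10^-4)/(4.13×10^-3) = 1.116×10^-12 F, so τ = RC = 5.078×10^-5 s.
The conduction current is I(t) = (V₀/R) e^(−t/τ), and the displacement current between the plates equals it.
t/τ = 0.3742; I_d = (247/4.55×10^7) · e^(−0.3742) = (5.429×10^-6)(0.6878) = 3.73×10^-6 A.

3.73×10^-6 A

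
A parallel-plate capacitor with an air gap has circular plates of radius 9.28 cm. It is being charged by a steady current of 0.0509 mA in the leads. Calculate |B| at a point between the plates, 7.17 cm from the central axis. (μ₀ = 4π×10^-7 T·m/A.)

8.48×10^-11 T

Between the plates the displacement current equals the wire current: I_d = 0.0509 mA = 5.09×10^-5 A.
An Ampèrian loop of radius r encloses a fraction (r/R)² of I_d. Then B·2πr = μ₀ I_d (r/R)², giving B = μ₀ I_d r/(2πR²) = 8.48×10^-11 T.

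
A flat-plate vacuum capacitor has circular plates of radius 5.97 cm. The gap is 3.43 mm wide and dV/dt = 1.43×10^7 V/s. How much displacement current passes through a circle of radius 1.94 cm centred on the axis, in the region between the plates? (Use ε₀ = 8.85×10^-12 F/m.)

4.36×10^-5 A

With E = V/d, dE/dt = 4.169×10^9 V/(m·s) and πR² = 0.01120 m², giving I_d = ε₀ πR² dE/dt = 4.132×10^-4 A.
Since J_d is uniform, the enclosed fraction is (r/R)² = 0.1056, giving I_d,enc = 4.36×10^-5 A.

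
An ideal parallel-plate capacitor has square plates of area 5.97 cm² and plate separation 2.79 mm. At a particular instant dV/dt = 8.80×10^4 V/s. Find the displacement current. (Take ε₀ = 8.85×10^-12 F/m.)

C = ε₀A/d = (8.85×10^-12)(5.97×10^-4)/(2.79×10^-3) = 1.894×10^-12 F.
I_d = C dV/dt = (1.894×10^-12)(8.80×10^4) = 1.67×10^-7 A.

1.67×10^-7 A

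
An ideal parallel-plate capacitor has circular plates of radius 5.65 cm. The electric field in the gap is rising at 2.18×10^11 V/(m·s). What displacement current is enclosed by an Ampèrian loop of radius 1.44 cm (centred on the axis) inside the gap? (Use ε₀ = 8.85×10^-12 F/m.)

1.26×10^-3 A

I_d = ε₀ dΦ_E/dt = ε₀ πR² (dE/dt) = (8.85×10^-12)(0.01003)(2.18×10^11) = 0.01935 A through the full plate area.
The field is uniform, so I_d,enc = I_d (r/R)² = (0.01935)(1.44/5.65)² = 1.26×10^-3 A.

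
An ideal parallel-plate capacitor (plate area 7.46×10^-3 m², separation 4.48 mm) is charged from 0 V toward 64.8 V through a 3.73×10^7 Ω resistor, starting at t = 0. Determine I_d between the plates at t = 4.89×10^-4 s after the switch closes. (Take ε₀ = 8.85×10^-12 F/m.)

With C = ε₀A/d = (8.85×10^-12)(7.46×10^-3)/(4.48×10^-3) = 1.474×10^-11 F, the time constant is τ = RC = 5.498×10^-4 s, so t/τ = 0.8894 and e^(−t/τ) = 0.4109.
I_d = I_cond = (V₀/R) e^(−t/τ) = (1.737×10^-6)(0.4109) = 7.14×10^-7 A.

7.14×10^-7 A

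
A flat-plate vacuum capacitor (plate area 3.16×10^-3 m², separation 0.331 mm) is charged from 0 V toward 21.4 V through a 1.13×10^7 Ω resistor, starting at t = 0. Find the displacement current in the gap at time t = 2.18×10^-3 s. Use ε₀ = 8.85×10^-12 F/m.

C = ε₀A/d = (8.85×10^-12)(3.16×10^-3)/(3.31×10^-4) = 8.449×10^-11 F, so τ = RC = 9.547×10^-4 s.
The conduction current is I(t) = (V₀/R) e^(−t/τ), and the displacement current between the plates equals it.
t/τ = 2.283; I_d = (21.4/1.13×10^7) · e^(−2.283) = (1.894×10^-6)(0.1020) = 1.93×10^-7 A.

1.93×10^-7 A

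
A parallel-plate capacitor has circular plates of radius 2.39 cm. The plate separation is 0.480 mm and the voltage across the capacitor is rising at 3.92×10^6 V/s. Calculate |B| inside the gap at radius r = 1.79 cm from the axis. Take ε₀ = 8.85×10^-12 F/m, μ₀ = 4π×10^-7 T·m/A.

8.13×10^-10 T

dE/dt = (dV/dt)/d = 8.167×10^9 V/(m·s); I_d = ε₀(πR²)(dE/dt) = (8.85×10^-12)(1.795×10^-3)(8.167×10^9) = 1.297×10^-4 A.
∮B·dl = μ₀ I_d,enc with I_d,enc = I_d r²/R² = 7.275×10^-5 A; so B = μ₀ I_d,enc/(2πr) = 8.13×10^-10 T.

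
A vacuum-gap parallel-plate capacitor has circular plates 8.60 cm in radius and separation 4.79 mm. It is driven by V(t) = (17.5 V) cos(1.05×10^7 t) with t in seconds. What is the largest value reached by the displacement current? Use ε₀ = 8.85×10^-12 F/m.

7.89×10^-3 A

The displacement current equals the conduction current C dV/dt, which peaks at C V₀ ω.
With C = ε₀A/d = (8.85×10^-12)(0.02324)/(4.79×10^-3) = 4.294×10^-11 F and ω = 1.05×10^7 rad/s, I_d,max = (4.294×10^-11)(17.5)(1.05×10^7) = 7.89×10^-3 A.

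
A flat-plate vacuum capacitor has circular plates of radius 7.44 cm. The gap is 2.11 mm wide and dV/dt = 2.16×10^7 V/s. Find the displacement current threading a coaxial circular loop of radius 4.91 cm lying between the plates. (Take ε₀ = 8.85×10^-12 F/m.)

6.86×10^-4 A

With E = V/d, dE/dt = 1.024×10^10 V/(m·s) and πR² = 0.01739 m², giving I_d = ε₀ πR² dE/dt = 1.576×10^-3 A.
Through an area πr² the displacement current is I_d·(πr²/πR²) = I_d (r/R)² = 6.86×10^-4 A.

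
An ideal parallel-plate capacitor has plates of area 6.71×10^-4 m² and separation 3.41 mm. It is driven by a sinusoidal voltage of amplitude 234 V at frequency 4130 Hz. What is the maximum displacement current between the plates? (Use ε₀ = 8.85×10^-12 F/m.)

1.06×10^-5 A

C = ε₀A/d = (8.85×10^-12)(6.71×10^-4)/(3.41×10^-3) = 1.741×10^-12 F; ω = 2πf = 2.595×10^4 rad/s.
I_d = C dV/dt, so |I_d|_max = C V₀ ω = (1.741×10^-12)(234)(2.595×10^4) = 1.06×10^-5 A.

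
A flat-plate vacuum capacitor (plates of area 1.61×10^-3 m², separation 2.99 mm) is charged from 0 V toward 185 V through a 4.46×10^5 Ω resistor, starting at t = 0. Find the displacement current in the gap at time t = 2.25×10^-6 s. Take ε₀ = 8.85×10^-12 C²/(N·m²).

C = ε₀A/d = (8.85×10^-12)(1.61×10^-3)/(2.99×10^-3) = 4.765×10^-12 F, so τ = RC = 2.125×10^-6 s.
The conduction current is I(t) = (V₀/R) e^(−t/τ), and the displacement current between the plates equals it.
t/τ = 1.059; I_d = (185/4.46×10^5) · e^(−1.059) = (4.148×10^-4)(0.3468) = 1.44×10^-4 A.

1.44×10^-4 A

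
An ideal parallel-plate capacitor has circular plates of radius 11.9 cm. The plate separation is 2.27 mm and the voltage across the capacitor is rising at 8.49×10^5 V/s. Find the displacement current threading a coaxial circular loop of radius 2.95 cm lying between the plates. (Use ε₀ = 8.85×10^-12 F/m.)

9.05×10^-6 A

I_d = C dV/dt with C = ε₀πR²/d = 1.735×10^-10 F, so I_d = (1.735×10^-10)(8.49×10^5) = 1.473×10^-4 A.
Through an area πr² the displacement current is I_d·(πr²/πR²) = I_d (r/R)² = 9.05×10^-6 A.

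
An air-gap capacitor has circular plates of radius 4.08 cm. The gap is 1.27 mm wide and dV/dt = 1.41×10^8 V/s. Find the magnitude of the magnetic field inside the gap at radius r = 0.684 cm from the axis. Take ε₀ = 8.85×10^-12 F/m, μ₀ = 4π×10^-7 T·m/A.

dE/dt = (dV/dt)/d = 1.110×10^11 V/(m·s); I_d = ε₀(πR²)(dE/dt) = (8.85×10^-12)(5.230×10^-3)(1.110×10^11) = 5.138×10^-3 A.
For r < R the Ampère–Maxwell law gives B(2πr) = μ₀ I_d (r²/R²), so B = μ₀ I_d r/(2πR²) = (4π×10^-7)(5.138×10^-3)(6.84×10^-3)/(2π·0.0408²) = 4.22×10^-9 T.

4.22×10^-9 T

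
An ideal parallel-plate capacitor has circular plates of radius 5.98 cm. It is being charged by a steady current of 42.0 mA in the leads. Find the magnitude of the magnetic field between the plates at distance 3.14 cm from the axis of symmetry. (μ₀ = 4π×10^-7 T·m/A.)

7.38×10^-8 T

Between the plates the displacement current equals the wire current: I_d = 42.0 mA = 0.0420 A.
∮B·dl = μ₀ I_d,enc with I_d,enc = I_d r²/R² = 0.01158 A; so B = μ₀ I_d,enc/(2πr) = 7.38×10^-8 T.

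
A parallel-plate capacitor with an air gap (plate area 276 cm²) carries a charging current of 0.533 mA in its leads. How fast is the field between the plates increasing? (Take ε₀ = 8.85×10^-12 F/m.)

By continuity, I_d in the gap equals the 0.533 mA flowing in the wire.
Inverting I_d = ε₀ A dE/dt gives dE/dt = 5.33×10^-4 / (8.85×10^-12 · 0.0276) = 2.18×10^9 V/(m·s).

2.18×10^9 V/(m·s)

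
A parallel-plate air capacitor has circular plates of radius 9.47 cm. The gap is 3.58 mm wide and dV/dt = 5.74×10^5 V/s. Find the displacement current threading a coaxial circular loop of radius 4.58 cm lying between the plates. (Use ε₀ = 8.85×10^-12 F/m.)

With E = V/d, dE/dt = 1.603×10^8 V/(m·s) and πR² = 0.02817 m², giving I_d = ε₀ πR² dE/dt = 3.996×10^-5 A.
The field is uniform, so I_d,enc = I_d (r/R)² = (3.996×10^-5)(4.58/9.47)² = 9.35×10^-6 A.

9.35×10^-6 A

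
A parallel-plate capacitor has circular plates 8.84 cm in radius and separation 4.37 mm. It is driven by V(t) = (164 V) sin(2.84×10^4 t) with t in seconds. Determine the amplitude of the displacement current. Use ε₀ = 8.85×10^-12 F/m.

2.32×10^-4 A

The displacement current equals the conduction current C dV/dt, which peaks at C V₀ ω.
With C = ε₀A/d = (8.85×10^-12)(0.02455)/(4.37×10^-3) = 4.972×10^-11 F and ω = 2.84×10^4 rad/s, I_d,max = (4.972×10^-11)(164)(2.84×10^4) = 2.32×10^-4 A.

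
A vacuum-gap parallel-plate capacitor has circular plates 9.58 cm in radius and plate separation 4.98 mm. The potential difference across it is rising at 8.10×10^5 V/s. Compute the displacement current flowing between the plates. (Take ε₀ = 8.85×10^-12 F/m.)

4.15×10^-5 A

C = ε₀A/d = (8.85×10^-12)(0.02883)/(4.98×10^-3) = 5.123×10^-11 F.
I_d = C dV/dt = (5.123×10^-11)(8.10×10^5) = 4.15×10^-5 A.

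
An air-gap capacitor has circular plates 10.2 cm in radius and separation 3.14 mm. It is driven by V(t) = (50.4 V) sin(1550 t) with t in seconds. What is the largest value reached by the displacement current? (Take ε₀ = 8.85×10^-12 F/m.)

(dE/dt)_max = V₀ω/d = 2.488×10^7 V/(m·s); ω = 1550 rad/s.
I_d,max = ε₀ A (dE/dt)_max = (8.85×10^-12)(0.03269)(2.488×10^7) = 7.20×10^-6 A.

7.20×10^-6 A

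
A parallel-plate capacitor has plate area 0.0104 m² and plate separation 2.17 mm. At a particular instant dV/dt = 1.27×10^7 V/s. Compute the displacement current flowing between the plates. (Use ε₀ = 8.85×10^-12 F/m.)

5.39×10^-4 A

E = V/d so dE/dt = (dV/dt)/d = 5.853×10^9 V/(m·s), and I_d = ε₀ A dE/dt = (8.85×10^-12)(0.0104)(5.853×10^9) = 5.39×10^-4 A.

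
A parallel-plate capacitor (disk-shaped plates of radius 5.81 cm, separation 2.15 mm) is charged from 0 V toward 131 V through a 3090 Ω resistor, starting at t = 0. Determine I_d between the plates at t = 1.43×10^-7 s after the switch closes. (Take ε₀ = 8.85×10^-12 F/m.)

C = ε₀A/d = (8.85×10^-12)(0.01060)/(2.15×10^-3) = 4.363×10^-11 F and τ = RC = 1.348×10^-7 s. I_d in the gap equals the RC charging current.
I_d(t) = (V₀/R) e^(−t/τ) = 0.04239 · e^(−1.061) = 0.0147 A.

0.0147 A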